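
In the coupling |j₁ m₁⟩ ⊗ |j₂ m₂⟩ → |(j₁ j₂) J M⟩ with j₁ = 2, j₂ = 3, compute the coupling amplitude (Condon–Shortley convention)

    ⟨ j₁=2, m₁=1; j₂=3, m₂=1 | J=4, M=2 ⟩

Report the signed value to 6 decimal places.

+0.188982  (= +√(1/28))

triangle: 1!*3!*5!/10! = 720/3628800
(j±m)!: 3!*1!*4!*2!*6!*2! = 414720
prefactor² = (2J+1)*Δ*N² = 5184/7
  k=0: +1/(0!*1!*1!*4!*2!*1!) = 1/48
  k=1: −1/(1!*0!*0!*3!*3!*2!) = -1/72
Σ = 1/144  ⇒  CG² = 5184/7*1/144² = 1/28
CG = +√(1/28) = +0.188982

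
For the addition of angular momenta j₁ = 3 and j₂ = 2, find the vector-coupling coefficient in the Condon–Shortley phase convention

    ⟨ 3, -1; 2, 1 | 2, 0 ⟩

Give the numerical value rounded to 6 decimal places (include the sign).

+0.377964

j₁+j₂−J=3  J+j₁−j₂=3  J−j₁+j₂=1  j₁+j₂+J+1=8
(j₁±m₁, j₂±m₂, J±M) = (2,4,3,1,2,2)
P² = 36/7
sum k=2..3:
  [2] +1/4 = 1/4
  [3] −1/12 = -1/12
S = 1/6
C² = P²·S² = 1/7 ; C = +0.377964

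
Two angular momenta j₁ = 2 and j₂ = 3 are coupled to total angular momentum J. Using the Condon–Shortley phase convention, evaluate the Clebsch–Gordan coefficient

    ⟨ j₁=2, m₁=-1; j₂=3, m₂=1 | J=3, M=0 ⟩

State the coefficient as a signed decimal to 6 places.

+0.182574

triangle: 2!×2!×4!/9! = 96/362880
(j±m)!: 1!×3!×4!×2!×3!×3! = 10368
prefactor² = (2J+1)×Δ×N² = 96/5
  k=1: −1/(1!×1!×2!×3!×0!×1!) = -1/12
  k=2: +1/(2!×0!×1!×2!×1!×2!) = 1/8
Σ = 1/24  ⇒  CG² = 96/5×1/24² = 1/30
CG = +√(1/30) = +0.182574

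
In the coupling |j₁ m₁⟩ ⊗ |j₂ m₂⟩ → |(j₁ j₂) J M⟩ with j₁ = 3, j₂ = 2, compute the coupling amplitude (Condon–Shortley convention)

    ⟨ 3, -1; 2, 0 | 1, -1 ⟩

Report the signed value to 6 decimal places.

j₁+j₂−J=4  J+j₁−j₂=2  J−j₁+j₂=0  j₁+j₂+J+1=7
(j₁±m₁, j₂±m₂, J±M) = (2,4,2,2,0,2)
P² = 384/35
sum k=2..2:
  [2] +1/8 = 1/8
S = 1/8
C² = P²·S² = 6/35 ; C = +0.414039

+√(6/35) = +0.414039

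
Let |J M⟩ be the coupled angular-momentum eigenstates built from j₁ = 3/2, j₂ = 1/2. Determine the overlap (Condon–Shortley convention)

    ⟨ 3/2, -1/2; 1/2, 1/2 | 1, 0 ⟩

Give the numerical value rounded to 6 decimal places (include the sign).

-0.707107  (= −√(1/2))

√[3·1!2!0!/4! · 1!2!1!0!1!1!] = √(1/2)
  +(−1)^1/∏(1,0,1,0,1,0)! = -1  (running -1)
⟨..|..⟩ = √(1/2)·(-1) = -0.707107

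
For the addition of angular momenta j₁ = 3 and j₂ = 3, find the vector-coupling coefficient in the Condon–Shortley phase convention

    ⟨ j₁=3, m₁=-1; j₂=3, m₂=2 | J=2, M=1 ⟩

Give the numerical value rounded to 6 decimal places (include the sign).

-0.422577  (= −√(5/28))

triangle: 4!×2!×2!/9! = 96/362880
(j±m)!: 2!×4!×5!×1!×3!×1! = 34560
prefactor² = (2J+1)×Δ×N² = 320/7
  k=3: −1/(3!×1!×1!×2!×1!×0!) = -1/12
  k=4: +1/(4!×0!×0!×1!×2!×1!) = 1/48
Σ = -1/16  ⇒  CG² = 320/7×(-1/16)² = 5/28
CG = −√(5/28) = -0.422577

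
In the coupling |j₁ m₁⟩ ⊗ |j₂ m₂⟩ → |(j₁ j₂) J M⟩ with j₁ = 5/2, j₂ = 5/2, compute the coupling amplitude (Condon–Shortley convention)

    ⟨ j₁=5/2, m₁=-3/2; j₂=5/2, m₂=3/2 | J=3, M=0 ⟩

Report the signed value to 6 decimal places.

+0.521749  (= +√(49/180))

triangle: 2!×3!×3!/9! = 72/362880
(j±m)!: 1!×4!×4!×1!×3!×3! = 20736
prefactor² = (2J+1)×Δ×N² = 144/5
  k=1: −1/(1!×1!×3!×3!×0!×0!) = -1/36
  k=2: +1/(2!×0!×2!×2!×1!×1!) = 1/8
Σ = 7/72  ⇒  CG² = 144/5×7/72² = 49/180
CG = +√(49/180) = +0.521749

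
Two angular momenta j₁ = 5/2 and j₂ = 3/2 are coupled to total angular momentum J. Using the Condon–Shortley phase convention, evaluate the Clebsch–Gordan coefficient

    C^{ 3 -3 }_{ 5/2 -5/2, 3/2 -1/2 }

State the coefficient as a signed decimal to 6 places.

−√(5/8) ≈ -0.790569

√[7·1!4!2!/8! · 0!5!1!2!0!6!] = √(1440)
  +(−1)^1/∏(1,0,4,0,0,2)! = -1/48  (running -1/48)
⟨..|..⟩ = √(1440)·(-1/48) = -0.790569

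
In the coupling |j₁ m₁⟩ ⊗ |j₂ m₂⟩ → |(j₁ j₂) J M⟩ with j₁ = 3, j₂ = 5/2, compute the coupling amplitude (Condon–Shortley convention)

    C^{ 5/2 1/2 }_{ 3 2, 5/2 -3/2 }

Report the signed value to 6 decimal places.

√[6·3!3!2!/9! · 5!1!1!4!3!2!] = √(288/7)
  +(−1)^0/∏(0,3,1,1,2,1)! = 1/12  (running 1/12)
  +(−1)^1/∏(1,2,0,0,3,2)! = -1/24  (running 1/24)
⟨..|..⟩ = √(288/7)·(1/24) = +0.267261

+√(1/14) = +0.267261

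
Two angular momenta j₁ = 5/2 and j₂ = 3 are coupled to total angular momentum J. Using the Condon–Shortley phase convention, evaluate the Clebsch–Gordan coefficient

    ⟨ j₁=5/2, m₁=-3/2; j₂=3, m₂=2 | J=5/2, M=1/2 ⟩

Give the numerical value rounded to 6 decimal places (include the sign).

j₁+j₂−J=3  J+j₁−j₂=2  J−j₁+j₂=3  j₁+j₂+J+1=9
(j₁±m₁, j₂±m₂, J±M) = (1,4,5,1,3,2)
P² = 288/7
sum k=2..3:
  [2] +1/24 = 1/24
  [3] −1/12 = -1/12
S = -1/24
C² = P²·S² = 1/14 ; C = -0.267261

−√(1/14) = -0.267261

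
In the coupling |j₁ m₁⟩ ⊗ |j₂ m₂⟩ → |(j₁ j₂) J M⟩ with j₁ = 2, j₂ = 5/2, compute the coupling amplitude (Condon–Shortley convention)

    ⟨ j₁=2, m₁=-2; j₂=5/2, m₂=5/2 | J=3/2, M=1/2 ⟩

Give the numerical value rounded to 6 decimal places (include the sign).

triangle: 3!×1!×2!/7! = 12/5040
(j±m)!: 0!×4!×5!×0!×2!×1! = 5760
prefactor² = (2J+1)×Δ×N² = 384/7
  k=3: −1/(3!×0!×1!×2!×0!×0!) = -1/12
Σ = -1/12  ⇒  CG² = 384/7×(-1/12)² = 8/21
CG = −√(8/21) = -0.617213

−√(8/21) = -0.617213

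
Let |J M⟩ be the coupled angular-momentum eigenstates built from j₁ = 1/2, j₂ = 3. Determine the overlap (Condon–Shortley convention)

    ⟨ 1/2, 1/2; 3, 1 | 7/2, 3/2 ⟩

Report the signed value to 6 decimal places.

+√(5/7) ≈ +0.845154

√[8·0!1!6!/8! · 1!0!4!2!5!2!] = √(11520/7)
  +(−1)^0/∏(0,0,0,4,1,2)! = 1/48  (running 1/48)
⟨..|..⟩ = √(11520/7)·(1/48) = +0.845154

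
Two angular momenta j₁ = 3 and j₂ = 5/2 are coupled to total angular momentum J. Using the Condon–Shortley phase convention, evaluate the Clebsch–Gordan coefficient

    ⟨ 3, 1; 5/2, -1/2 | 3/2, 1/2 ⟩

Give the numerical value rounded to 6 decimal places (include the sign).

−√(1/105) = -0.097590

√[4·4!2!1!/8! · 4!2!2!3!2!1!] = √(192/35)
  +(−1)^1/∏(1,3,1,1,1,0)! = -1/6  (running -1/6)
  +(−1)^2/∏(2,2,0,0,2,1)! = 1/8  (running -1/24)
⟨..|..⟩ = √(192/35)·(-1/24) = -0.097590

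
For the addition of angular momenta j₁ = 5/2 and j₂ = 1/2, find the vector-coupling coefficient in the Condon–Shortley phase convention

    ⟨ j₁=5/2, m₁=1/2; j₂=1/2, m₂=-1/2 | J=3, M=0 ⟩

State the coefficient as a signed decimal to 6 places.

√[7·0!5!1!/7! · 3!2!0!1!3!3!] = √(72)
  +(−1)^0/∏(0,0,2,0,3,1)! = 1/12  (running 1/12)
⟨..|..⟩ = √(72)·(1/12) = +0.707107

+√(1/2) ≈ +0.707107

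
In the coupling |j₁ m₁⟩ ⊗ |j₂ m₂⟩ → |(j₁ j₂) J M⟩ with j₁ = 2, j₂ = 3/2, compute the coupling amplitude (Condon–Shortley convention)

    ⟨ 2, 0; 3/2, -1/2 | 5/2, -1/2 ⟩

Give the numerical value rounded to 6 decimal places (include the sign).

+0.292770  (= +√(3/35))

√[6·1!3!2!/7! · 2!2!1!2!2!3!] = √(48/35)
  +(−1)^0/∏(0,1,2,1,1,1)! = 1/2  (running 1/2)
  +(−1)^1/∏(1,0,1,0,2,2)! = -1/4  (running 1/4)
⟨..|..⟩ = √(48/35)·(1/4) = +0.292770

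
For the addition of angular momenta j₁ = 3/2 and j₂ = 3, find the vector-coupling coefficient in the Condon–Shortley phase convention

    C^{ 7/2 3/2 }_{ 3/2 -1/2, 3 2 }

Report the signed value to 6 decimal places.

-0.654654

j₁+j₂−J=1  J+j₁−j₂=2  J−j₁+j₂=5  j₁+j₂+J+1=9
(j₁±m₁, j₂±m₂, J±M) = (1,2,5,1,5,2)
P² = 6400/21
sum k=0..1:
  [0] +1/240 = 1/240
  [1] −1/24 = -1/24
S = -3/80
C² = P²·S² = 3/7 ; C = -0.654654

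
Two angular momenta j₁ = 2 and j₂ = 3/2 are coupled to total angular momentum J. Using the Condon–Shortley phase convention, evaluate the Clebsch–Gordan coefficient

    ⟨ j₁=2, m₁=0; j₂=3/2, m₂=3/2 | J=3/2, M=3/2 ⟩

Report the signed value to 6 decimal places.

+√(1/5) = +0.447214

j₁+j₂−J=2  J+j₁−j₂=2  J−j₁+j₂=1  j₁+j₂+J+1=6
(j₁±m₁, j₂±m₂, J±M) = (2,2,3,0,3,0)
P² = 16/5
sum k=2..2:
  [2] +1/4 = 1/4
S = 1/4
C² = P²·S² = 1/5 ; C = +0.447214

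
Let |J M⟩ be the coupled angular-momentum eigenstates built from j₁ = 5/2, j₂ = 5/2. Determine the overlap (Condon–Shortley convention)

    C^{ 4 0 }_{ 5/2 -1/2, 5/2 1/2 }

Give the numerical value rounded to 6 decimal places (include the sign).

√[9·1!4!4!/10! · 2!3!3!2!4!4!] = √(20736/175)
  +(−1)^0/∏(0,1,3,3,1,1)! = 1/36  (running 1/36)
  +(−1)^1/∏(1,0,2,2,2,2)! = -1/16  (running -5/144)
⟨..|..⟩ = √(20736/175)·(-5/144) = -0.377964

−√(1/7) ≈ -0.377964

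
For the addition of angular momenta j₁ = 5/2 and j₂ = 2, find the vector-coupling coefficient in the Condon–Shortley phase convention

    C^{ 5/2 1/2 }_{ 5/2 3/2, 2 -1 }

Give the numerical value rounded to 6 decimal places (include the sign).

√[6·2!3!2!/8! · 4!1!1!3!3!2!] = √(216/35)
  +(−1)^0/∏(0,2,1,1,2,1)! = 1/4  (running 1/4)
  +(−1)^1/∏(1,1,0,0,3,2)! = -1/12  (running 1/6)
⟨..|..⟩ = √(216/35)·(1/6) = +0.414039

+0.414039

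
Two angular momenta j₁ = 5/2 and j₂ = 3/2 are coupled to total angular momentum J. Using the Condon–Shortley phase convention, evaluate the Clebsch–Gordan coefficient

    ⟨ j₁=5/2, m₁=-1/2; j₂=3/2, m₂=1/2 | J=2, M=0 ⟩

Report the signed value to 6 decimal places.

j₁+j₂−J=2  J+j₁−j₂=3  J−j₁+j₂=1  j₁+j₂+J+1=7
(j₁±m₁, j₂±m₂, J±M) = (2,3,2,1,2,2)
P² = 8/7
sum k=1..2:
  [1] −1/2 = -1/2
  [2] +1/4 = 1/4
S = -1/4
C² = P²·S² = 1/14 ; C = -0.267261

-0.267261  (= −√(1/14))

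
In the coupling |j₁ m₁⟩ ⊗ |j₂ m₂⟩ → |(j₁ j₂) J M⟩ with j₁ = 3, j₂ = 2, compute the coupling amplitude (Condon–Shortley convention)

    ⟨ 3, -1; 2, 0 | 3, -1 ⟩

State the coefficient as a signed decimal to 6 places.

−√(3/20) = -0.387298

√[7·2!4!2!/9! · 2!4!2!2!2!4!] = √(256/15)
  +(−1)^0/∏(0,2,4,2,0,0)! = 1/96  (running 1/96)
  +(−1)^1/∏(1,1,3,1,1,1)! = -1/6  (running -5/32)
  +(−1)^2/∏(2,0,2,0,2,2)! = 1/16  (running -3/32)
⟨..|..⟩ = √(256/15)·(-3/32) = -0.387298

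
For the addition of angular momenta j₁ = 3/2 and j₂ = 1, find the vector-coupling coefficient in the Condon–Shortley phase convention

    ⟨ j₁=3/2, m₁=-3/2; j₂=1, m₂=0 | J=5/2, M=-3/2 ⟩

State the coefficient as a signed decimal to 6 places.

triangle: 0!·3!·2!/6! = 12/720
(j±m)!: 0!·3!·1!·1!·1!·4! = 144
prefactor² = (2J+1)·Δ·N² = 72/5
  k=0: +1/(0!·0!·3!·1!·0!·1!) = 1/6
Σ = 1/6  ⇒  CG² = 72/5·1/6² = 2/5
CG = +√(2/5) = +0.632456

+√(2/5) = +0.632456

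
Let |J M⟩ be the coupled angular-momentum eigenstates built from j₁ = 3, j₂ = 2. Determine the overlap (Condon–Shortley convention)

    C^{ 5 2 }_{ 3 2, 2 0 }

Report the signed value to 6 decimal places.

+0.547723  (= +√(3/10))

j₁+j₂−J=0  J+j₁−j₂=6  J−j₁+j₂=4  j₁+j₂+J+1=11
(j₁±m₁, j₂±m₂, J±M) = (5,1,2,2,7,3)
P² = 69120
sum k=0..0:
  [0] +1/480 = 1/480
S = 1/480
C² = P²·S² = 3/10 ; C = +0.547723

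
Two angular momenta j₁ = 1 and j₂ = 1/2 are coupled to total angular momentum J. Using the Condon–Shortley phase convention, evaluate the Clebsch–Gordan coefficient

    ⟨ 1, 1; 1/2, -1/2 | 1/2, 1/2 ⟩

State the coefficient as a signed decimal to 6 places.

+√(2/3) = +0.816497

triangle: 1!*1!*0!/3! = 1/6
(j±m)!: 2!*0!*0!*1!*1!*0! = 2
prefactor² = (2J+1)*Δ*N² = 2/3
  k=0: +1/(0!*1!*0!*0!*1!*0!) = 1
Σ = 1  ⇒  CG² = 2/3*1² = 2/3
CG = +√(2/3) = +0.816497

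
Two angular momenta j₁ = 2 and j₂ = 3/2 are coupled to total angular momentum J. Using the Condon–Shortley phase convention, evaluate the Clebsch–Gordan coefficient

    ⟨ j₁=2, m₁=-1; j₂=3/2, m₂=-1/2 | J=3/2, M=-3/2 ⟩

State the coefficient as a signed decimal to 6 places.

−√(2/5) ≈ -0.632456

triangle: 2!×2!×1!/6! = 4/720
(j±m)!: 1!×3!×1!×2!×0!×3! = 72
prefactor² = (2J+1)×Δ×N² = 8/5
  k=1: −1/(1!×1!×2!×0!×0!×1!) = -1/2
Σ = -1/2  ⇒  CG² = 8/5×(-1/2)² = 2/5
CG = −√(2/5) = -0.632456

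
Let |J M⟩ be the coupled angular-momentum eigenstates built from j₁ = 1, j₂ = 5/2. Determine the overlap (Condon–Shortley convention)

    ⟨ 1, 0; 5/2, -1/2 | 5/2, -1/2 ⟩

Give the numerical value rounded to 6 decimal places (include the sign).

+√(1/35) = +0.169031

j₁+j₂−J=1  J+j₁−j₂=1  J−j₁+j₂=4  j₁+j₂+J+1=7
(j₁±m₁, j₂±m₂, J±M) = (1,1,2,3,2,3)
P² = 144/35
sum k=0..1:
  [0] +1/4 = 1/4
  [1] −1/6 = -1/6
S = 1/12
C² = P²·S² = 1/35 ; C = +0.169031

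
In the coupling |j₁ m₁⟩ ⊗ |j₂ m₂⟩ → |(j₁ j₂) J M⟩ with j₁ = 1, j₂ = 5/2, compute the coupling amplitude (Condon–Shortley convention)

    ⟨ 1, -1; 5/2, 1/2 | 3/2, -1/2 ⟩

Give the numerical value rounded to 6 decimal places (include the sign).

√[4·2!0!3!/6! · 0!2!3!2!1!2!] = √(16/5)
  +(−1)^2/∏(2,0,0,1,0,2)! = 1/4  (running 1/4)
⟨..|..⟩ = √(16/5)·(1/4) = +0.447214

+0.447214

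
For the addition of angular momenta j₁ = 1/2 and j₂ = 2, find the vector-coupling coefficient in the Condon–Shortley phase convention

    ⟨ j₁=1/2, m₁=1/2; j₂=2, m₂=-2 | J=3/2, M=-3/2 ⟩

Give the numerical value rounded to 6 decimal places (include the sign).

+0.894427

√[4·1!0!3!/5! · 1!0!0!4!0!3!] = √(144/5)
  +(−1)^0/∏(0,1,0,0,0,3)! = 1/6  (running 1/6)
⟨..|..⟩ = √(144/5)·(1/6) = +0.894427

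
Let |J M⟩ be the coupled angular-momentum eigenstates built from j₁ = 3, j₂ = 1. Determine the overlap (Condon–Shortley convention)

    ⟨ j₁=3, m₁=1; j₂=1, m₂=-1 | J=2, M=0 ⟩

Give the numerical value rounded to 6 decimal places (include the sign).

+√(2/7) ≈ +0.534522

j₁+j₂−J=2  J+j₁−j₂=4  J−j₁+j₂=0  j₁+j₂+J+1=7
(j₁±m₁, j₂±m₂, J±M) = (4,2,0,2,2,2)
P² = 128/7
sum k=0..0:
  [0] +1/8 = 1/8
S = 1/8
C² = P²·S² = 2/7 ; C = +0.534522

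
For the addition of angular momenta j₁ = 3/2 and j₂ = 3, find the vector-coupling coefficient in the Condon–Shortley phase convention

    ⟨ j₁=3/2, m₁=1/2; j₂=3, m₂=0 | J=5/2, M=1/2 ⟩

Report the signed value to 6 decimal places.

-0.414039

triangle: 2!×1!×4!/8! = 48/40320
(j±m)!: 2!×1!×3!×3!×3!×2! = 864
prefactor² = (2J+1)×Δ×N² = 216/35
  k=0: +1/(0!×2!×1!×3!×0!×1!) = 1/12
  k=1: −1/(1!×1!×0!×2!×1!×2!) = -1/4
Σ = -1/6  ⇒  CG² = 216/35×(-1/6)² = 6/35
CG = −√(6/35) = -0.414039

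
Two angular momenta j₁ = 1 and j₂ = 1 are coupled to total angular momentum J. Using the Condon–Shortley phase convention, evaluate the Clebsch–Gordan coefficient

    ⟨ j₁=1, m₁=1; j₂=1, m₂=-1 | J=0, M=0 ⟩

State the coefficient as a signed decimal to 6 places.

j₁+j₂−J=2  J+j₁−j₂=0  J−j₁+j₂=0  j₁+j₂+J+1=3
(j₁±m₁, j₂±m₂, J±M) = (2,0,0,2,0,0)
P² = 4/3
sum k=0..0:
  [0] +1/2 = 1/2
S = 1/2
C² = P²·S² = 1/3 ; C = +0.577350

+0.577350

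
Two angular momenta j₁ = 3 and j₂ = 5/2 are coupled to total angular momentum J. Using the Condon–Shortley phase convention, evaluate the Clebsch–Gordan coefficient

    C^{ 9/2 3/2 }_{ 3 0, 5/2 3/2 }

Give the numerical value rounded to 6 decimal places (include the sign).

−√(45/154) ≈ -0.540562

√[10·1!5!4!/11! · 3!3!4!1!6!3!] = √(207360/77)
  +(−1)^0/∏(0,1,3,4,2,0)! = 1/288  (running 1/288)
  +(−1)^1/∏(1,0,2,3,3,1)! = -1/72  (running -1/96)
⟨..|..⟩ = √(207360/77)·(-1/96) = -0.540562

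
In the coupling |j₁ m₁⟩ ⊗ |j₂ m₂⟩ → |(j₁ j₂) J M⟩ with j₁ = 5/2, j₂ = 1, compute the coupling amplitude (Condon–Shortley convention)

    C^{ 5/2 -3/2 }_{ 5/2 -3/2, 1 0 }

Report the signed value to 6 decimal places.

j₁+j₂−J=1  J+j₁−j₂=4  J−j₁+j₂=1  j₁+j₂+J+1=7
(j₁±m₁, j₂±m₂, J±M) = (1,4,1,1,1,4)
P² = 576/35
sum k=0..1:
  [0] +1/24 = 1/24
  [1] −1/6 = -1/6
S = -1/8
C² = P²·S² = 9/35 ; C = -0.507093

-0.507093  (= −√(9/35))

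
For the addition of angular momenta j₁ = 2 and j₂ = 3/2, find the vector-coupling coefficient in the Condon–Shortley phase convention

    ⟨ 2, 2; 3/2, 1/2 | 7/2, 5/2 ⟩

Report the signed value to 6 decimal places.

+√(3/7) = +0.654654

√[8·0!4!3!/8! · 4!0!2!1!6!1!] = √(6912/7)
  +(−1)^0/∏(0,0,0,2,4,1)! = 1/48  (running 1/48)
⟨..|..⟩ = √(6912/7)·(1/48) = +0.654654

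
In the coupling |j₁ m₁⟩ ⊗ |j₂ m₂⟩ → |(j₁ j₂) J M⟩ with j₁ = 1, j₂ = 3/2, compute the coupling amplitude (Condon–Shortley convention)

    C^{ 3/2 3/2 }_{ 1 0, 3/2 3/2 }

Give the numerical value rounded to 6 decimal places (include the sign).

−√(3/5) ≈ -0.774597

j₁+j₂−J=1  J+j₁−j₂=1  J−j₁+j₂=2  j₁+j₂+J+1=5
(j₁±m₁, j₂±m₂, J±M) = (1,1,3,0,3,0)
P² = 12/5
sum k=1..1:
  [1] −1/2 = -1/2
S = -1/2
C² = P²·S² = 3/5 ; C = -0.774597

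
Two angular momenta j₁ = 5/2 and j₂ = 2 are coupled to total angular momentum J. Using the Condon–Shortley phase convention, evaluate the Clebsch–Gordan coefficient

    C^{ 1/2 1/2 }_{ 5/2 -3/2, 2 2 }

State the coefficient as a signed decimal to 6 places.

j₁+j₂−J=4  J+j₁−j₂=1  J−j₁+j₂=0  j₁+j₂+J+1=6
(j₁±m₁, j₂±m₂, J±M) = (1,4,4,0,1,0)
P² = 192/5
sum k=4..4:
  [4] +1/24 = 1/24
S = 1/24
C² = P²·S² = 1/15 ; C = +0.258199

+√(1/15) ≈ +0.258199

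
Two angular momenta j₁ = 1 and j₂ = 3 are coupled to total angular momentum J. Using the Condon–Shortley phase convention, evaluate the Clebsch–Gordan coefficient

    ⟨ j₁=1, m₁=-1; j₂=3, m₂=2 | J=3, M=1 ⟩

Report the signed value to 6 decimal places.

-0.645497

triangle: 1!×1!×5!/8! = 120/40320
(j±m)!: 0!×2!×5!×1!×4!×2! = 11520
prefactor² = (2J+1)×Δ×N² = 240
  k=1: −1/(1!×0!×1!×4!×0!×1!) = -1/24
Σ = -1/24  ⇒  CG² = 240×(-1/24)² = 5/12
CG = −√(5/12) = -0.645497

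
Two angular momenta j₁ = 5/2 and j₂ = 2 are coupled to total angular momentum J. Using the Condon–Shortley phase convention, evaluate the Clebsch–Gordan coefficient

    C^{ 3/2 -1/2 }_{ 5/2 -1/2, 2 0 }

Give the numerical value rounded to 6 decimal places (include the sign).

√[4·3!2!1!/7! · 2!3!2!2!1!2!] = √(32/35)
  +(−1)^1/∏(1,2,2,1,0,0)! = -1/4  (running -1/4)
  +(−1)^2/∏(2,1,1,0,1,1)! = 1/2  (running 1/4)
⟨..|..⟩ = √(32/35)·(1/4) = +0.239046

+0.239046  (= +√(2/35))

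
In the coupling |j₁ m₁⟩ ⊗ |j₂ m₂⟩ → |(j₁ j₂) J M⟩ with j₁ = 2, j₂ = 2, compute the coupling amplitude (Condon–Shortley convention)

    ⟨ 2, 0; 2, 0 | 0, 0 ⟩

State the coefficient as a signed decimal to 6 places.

triangle: 4!×0!×0!/5! = 24/120
(j±m)!: 2!×2!×2!×2!×0!×0! = 16
prefactor² = (2J+1)×Δ×N² = 16/5
  k=2: +1/(2!×2!×0!×0!×0!×0!) = 1/4
Σ = 1/4  ⇒  CG² = 16/5×1/4² = 1/5
CG = +√(1/5) = +0.447214

+√(1/5) = +0.447214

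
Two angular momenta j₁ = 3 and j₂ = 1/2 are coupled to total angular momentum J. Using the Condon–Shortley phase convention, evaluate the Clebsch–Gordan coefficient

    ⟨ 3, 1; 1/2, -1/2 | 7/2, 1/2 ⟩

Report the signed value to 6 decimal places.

+0.654654  (= +√(3/7))

√[8·0!6!1!/8! · 4!2!0!1!4!3!] = √(6912/7)
  +(−1)^0/∏(0,0,2,0,4,1)! = 1/48  (running 1/48)
⟨..|..⟩ = √(6912/7)·(1/48) = +0.654654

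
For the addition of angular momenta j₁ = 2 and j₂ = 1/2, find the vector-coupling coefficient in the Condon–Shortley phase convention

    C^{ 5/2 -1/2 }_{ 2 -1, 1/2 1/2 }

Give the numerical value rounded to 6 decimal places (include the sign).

+0.632456

j₁+j₂−J=0  J+j₁−j₂=4  J−j₁+j₂=1  j₁+j₂+J+1=6
(j₁±m₁, j₂±m₂, J±M) = (1,3,1,0,2,3)
P² = 72/5
sum k=0..0:
  [0] +1/6 = 1/6
S = 1/6
C² = P²·S² = 2/5 ; C = +0.632456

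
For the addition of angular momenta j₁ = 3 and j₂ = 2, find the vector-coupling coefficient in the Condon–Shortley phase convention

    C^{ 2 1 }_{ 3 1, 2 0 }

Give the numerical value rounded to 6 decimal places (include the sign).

−√(1/7) = -0.377964

triangle: 3!·3!·1!/8! = 36/40320
(j±m)!: 4!·2!·2!·2!·3!·1! = 1152
prefactor² = (2J+1)·Δ·N² = 36/7
  k=1: −1/(1!·2!·1!·1!·2!·0!) = -1/4
  k=2: +1/(2!·1!·0!·0!·3!·1!) = 1/12
Σ = -1/6  ⇒  CG² = 36/7·(-1/6)² = 1/7
CG = −√(1/7) = -0.377964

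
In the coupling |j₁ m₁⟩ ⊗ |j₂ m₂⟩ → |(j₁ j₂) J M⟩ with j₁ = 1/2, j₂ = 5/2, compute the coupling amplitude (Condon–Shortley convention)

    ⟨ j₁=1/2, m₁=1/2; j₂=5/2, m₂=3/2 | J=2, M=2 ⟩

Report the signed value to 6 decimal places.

√[5·1!0!4!/6! · 1!0!4!1!4!0!] = √(96)
  +(−1)^0/∏(0,1,0,4,0,0)! = 1/24  (running 1/24)
⟨..|..⟩ = √(96)·(1/24) = +0.408248

+0.408248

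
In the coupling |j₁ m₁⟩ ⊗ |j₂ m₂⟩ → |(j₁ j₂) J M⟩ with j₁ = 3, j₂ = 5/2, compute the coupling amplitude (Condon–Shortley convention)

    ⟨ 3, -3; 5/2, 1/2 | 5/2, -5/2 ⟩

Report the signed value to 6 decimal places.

j₁+j₂−J=3  J+j₁−j₂=3  J−j₁+j₂=2  j₁+j₂+J+1=9
(j₁±m₁, j₂±m₂, J±M) = (0,6,3,2,0,5)
P² = 8640/7
sum k=3..3:
  [3] −1/72 = -1/72
S = -1/72
C² = P²·S² = 5/21 ; C = -0.487950

−√(5/21) = -0.487950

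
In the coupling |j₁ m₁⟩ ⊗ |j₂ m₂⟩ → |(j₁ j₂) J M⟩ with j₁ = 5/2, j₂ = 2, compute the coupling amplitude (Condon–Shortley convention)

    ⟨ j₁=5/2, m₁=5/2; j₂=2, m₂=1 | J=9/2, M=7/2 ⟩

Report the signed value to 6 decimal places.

√[10·0!5!4!/10! · 5!0!3!1!8!1!] = √(230400)
  +(−1)^0/∏(0,0,0,3,5,1)! = 1/720  (running 1/720)
⟨..|..⟩ = √(230400)·(1/720) = +0.666667

+0.666667  (= +√(4/9))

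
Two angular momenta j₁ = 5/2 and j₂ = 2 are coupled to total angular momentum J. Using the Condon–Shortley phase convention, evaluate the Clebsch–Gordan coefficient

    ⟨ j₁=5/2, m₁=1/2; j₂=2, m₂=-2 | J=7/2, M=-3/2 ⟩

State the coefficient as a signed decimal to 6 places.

j₁+j₂−J=1  J+j₁−j₂=4  J−j₁+j₂=3  j₁+j₂+J+1=9
(j₁±m₁, j₂±m₂, J±M) = (3,2,0,4,2,5)
P² = 1536/7
sum k=0..0:
  [0] +1/24 = 1/24
S = 1/24
C² = P²·S² = 8/21 ; C = +0.617213

+0.617213  (= +√(8/21))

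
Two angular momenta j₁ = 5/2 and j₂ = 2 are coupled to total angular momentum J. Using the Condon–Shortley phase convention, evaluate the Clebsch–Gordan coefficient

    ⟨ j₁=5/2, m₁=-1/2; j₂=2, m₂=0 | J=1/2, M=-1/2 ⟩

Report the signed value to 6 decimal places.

+√(1/5) ≈ +0.447214

√[2·4!1!0!/6! · 2!3!2!2!0!1!] = √(16/5)
  +(−1)^2/∏(2,2,1,0,0,0)! = 1/4  (running 1/4)
⟨..|..⟩ = √(16/5)·(1/4) = +0.447214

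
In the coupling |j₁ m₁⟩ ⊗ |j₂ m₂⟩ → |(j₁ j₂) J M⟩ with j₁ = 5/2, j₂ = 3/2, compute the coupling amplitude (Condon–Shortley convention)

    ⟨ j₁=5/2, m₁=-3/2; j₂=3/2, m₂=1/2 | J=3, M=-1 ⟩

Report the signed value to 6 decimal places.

−√(49/120) ≈ -0.639010

√[7·1!4!2!/8! · 1!4!2!1!2!4!] = √(96/5)
  +(−1)^0/∏(0,1,4,2,0,0)! = 1/48  (running 1/48)
  +(−1)^1/∏(1,0,3,1,1,1)! = -1/6  (running -7/48)
⟨..|..⟩ = √(96/5)·(-7/48) = -0.639010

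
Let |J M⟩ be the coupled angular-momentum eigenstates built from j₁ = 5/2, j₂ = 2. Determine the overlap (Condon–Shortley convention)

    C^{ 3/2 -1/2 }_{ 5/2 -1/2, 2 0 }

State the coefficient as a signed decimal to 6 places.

j₁+j₂−J=3  J+j₁−j₂=2  J−j₁+j₂=1  j₁+j₂+J+1=7
(j₁±m₁, j₂±m₂, J±M) = (2,3,2,2,1,2)
P² = 32/35
sum k=1..2:
  [1] −1/4 = -1/4
  [2] +1/2 = 1/2
S = 1/4
C² = P²·S² = 2/35 ; C = +0.239046

+0.239046  (= +√(2/35))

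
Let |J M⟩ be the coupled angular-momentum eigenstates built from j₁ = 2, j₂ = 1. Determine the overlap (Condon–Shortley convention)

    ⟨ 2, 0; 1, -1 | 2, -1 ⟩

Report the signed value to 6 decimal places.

triangle: 1!·3!·1!/6! = 6/720
(j±m)!: 2!·2!·0!·2!·1!·3! = 48
prefactor² = (2J+1)·Δ·N² = 2
  k=0: +1/(0!·1!·2!·0!·1!·1!) = 1/2
Σ = 1/2  ⇒  CG² = 2·1/2² = 1/2
CG = +√(1/2) = +0.707107

+√(1/2) = +0.707107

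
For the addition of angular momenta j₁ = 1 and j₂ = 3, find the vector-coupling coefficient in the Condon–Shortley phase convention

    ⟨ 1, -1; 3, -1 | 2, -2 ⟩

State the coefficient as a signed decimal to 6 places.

triangle: 2!*0!*4!/7! = 48/5040
(j±m)!: 0!*2!*2!*4!*0!*4! = 2304
prefactor² = (2J+1)*Δ*N² = 768/7
  k=2: +1/(2!*0!*0!*0!*0!*4!) = 1/48
Σ = 1/48  ⇒  CG² = 768/7*1/48² = 1/21
CG = +√(1/21) = +0.218218

+√(1/21) = +0.218218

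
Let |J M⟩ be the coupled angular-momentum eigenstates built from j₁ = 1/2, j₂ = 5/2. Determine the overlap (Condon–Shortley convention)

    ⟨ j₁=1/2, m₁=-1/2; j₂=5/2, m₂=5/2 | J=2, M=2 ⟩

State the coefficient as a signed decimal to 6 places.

√[5·1!0!4!/6! · 0!1!5!0!4!0!] = √(480)
  +(−1)^1/∏(1,0,0,4,0,0)! = -1/24  (running -1/24)
⟨..|..⟩ = √(480)·(-1/24) = -0.912871

-0.912871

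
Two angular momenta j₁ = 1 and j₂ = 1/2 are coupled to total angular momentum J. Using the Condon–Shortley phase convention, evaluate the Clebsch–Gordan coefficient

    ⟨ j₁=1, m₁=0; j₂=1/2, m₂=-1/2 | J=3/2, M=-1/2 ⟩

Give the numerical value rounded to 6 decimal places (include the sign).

√[4·0!2!1!/4! · 1!1!0!1!1!2!] = √(2/3)
  +(−1)^0/∏(0,0,1,0,1,1)! = 1  (running 1)
⟨..|..⟩ = √(2/3)·(1) = +0.816497

+√(2/3) ≈ +0.816497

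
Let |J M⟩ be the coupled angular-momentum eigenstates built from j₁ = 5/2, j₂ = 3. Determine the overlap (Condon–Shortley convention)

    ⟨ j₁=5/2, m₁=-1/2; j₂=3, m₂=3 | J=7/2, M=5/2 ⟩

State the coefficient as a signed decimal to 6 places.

+0.654654

triangle: 2!×3!×4!/10! = 288/3628800
(j±m)!: 2!×3!×6!×0!×6!×1! = 6220800
prefactor² = (2J+1)×Δ×N² = 27648/7
  k=2: +1/(2!×0!×1!×4!×2!×0!) = 1/96
Σ = 1/96  ⇒  CG² = 27648/7×1/96² = 3/7
CG = +√(3/7) = +0.654654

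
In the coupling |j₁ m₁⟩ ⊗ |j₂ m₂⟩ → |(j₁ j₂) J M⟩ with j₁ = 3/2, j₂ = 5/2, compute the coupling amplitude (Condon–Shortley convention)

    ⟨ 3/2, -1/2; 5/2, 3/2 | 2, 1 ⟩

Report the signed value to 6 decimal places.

+√(1/42) = +0.154303

√[5·2!1!3!/7! · 1!2!4!1!3!1!] = √(24/7)
  +(−1)^1/∏(1,1,1,3,0,0)! = -1/6  (running -1/6)
  +(−1)^2/∏(2,0,0,2,1,1)! = 1/4  (running 1/12)
⟨..|..⟩ = √(24/7)·(1/12) = +0.154303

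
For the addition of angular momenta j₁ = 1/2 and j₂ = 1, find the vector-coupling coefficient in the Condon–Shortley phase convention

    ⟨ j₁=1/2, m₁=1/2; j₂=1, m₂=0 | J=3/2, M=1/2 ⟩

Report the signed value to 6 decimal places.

triangle: 0!·1!·2!/4! = 2/24
(j±m)!: 1!·0!·1!·1!·2!·1! = 2
prefactor² = (2J+1)·Δ·N² = 2/3
  k=0: +1/(0!·0!·0!·1!·1!·1!) = 1
Σ = 1  ⇒  CG² = 2/3·1² = 2/3
CG = +√(2/3) = +0.816497

+0.816497  (= +√(2/3))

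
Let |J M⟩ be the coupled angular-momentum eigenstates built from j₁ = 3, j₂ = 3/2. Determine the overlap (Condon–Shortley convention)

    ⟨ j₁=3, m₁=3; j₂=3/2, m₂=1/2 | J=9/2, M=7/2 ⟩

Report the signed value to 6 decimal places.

+√(1/3) = +0.577350

j₁+j₂−J=0  J+j₁−j₂=6  J−j₁+j₂=3  j₁+j₂+J+1=10
(j₁±m₁, j₂±m₂, J±M) = (6,0,2,1,8,1)
P² = 691200
sum k=0..0:
  [0] +1/1440 = 1/1440
S = 1/1440
C² = P²·S² = 1/3 ; C = +0.577350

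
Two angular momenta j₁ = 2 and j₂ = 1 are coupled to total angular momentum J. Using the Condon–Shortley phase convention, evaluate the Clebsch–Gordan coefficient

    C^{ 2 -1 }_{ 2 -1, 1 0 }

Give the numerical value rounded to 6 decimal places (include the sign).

√[5·1!3!1!/6! · 1!3!1!1!1!3!] = √(3/2)
  +(−1)^0/∏(0,1,3,1,0,0)! = 1/6  (running 1/6)
  +(−1)^1/∏(1,0,2,0,1,1)! = -1/2  (running -1/3)
⟨..|..⟩ = √(3/2)·(-1/3) = -0.408248

-0.408248  (= −√(1/6))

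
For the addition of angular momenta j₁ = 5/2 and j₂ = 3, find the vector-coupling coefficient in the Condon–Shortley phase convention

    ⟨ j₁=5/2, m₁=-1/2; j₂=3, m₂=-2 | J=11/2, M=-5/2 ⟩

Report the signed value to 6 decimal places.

+√(4/11) = +0.603023

triangle: 0!*5!*6!/12! = 86400/479001600
(j±m)!: 2!*3!*1!*5!*3!*8! = 348364800
prefactor² = (2J+1)*Δ*N² = 8294400/11
  k=0: +1/(0!*0!*3!*1!*2!*5!) = 1/1440
Σ = 1/1440  ⇒  CG² = 8294400/11*1/1440² = 4/11
CG = +√(4/11) = +0.603023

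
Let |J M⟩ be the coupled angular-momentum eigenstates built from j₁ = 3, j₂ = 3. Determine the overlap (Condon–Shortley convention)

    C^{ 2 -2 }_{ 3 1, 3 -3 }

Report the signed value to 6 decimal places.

+0.345033

√[5·4!2!2!/9! · 4!2!0!6!0!4!] = √(7680/7)
  +(−1)^0/∏(0,4,2,0,0,2)! = 1/96  (running 1/96)
⟨..|..⟩ = √(7680/7)·(1/96) = +0.345033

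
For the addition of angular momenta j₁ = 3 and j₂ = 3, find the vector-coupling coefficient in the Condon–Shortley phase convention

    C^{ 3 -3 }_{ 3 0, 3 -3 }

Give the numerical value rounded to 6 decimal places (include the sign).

triangle: 3!·3!·3!/10! = 216/3628800
(j±m)!: 3!·3!·0!·6!·0!·6! = 18662400
prefactor² = (2J+1)·Δ·N² = 7776
  k=0: +1/(0!·3!·3!·0!·0!·3!) = 1/216
Σ = 1/216  ⇒  CG² = 7776·1/216² = 1/6
CG = +√(1/6) = +0.408248

+√(1/6) ≈ +0.408248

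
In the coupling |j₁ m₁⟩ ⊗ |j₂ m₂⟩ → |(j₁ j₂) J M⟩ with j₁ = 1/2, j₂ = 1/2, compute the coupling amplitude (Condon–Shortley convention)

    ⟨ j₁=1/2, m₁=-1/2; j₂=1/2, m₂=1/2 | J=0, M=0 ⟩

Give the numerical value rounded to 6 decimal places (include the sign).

-0.707107

√[1·1!0!0!/2! · 0!1!1!0!0!0!] = √(1/2)
  +(−1)^1/∏(1,0,0,0,0,0)! = -1  (running -1)
⟨..|..⟩ = √(1/2)·(-1) = -0.707107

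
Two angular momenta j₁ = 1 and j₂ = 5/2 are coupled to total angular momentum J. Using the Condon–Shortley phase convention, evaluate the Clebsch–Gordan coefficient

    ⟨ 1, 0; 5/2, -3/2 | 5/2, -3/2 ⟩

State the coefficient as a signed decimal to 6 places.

√[6·1!1!4!/7! · 1!1!1!4!1!4!] = √(576/35)
  +(−1)^0/∏(0,1,1,1,0,3)! = 1/6  (running 1/6)
  +(−1)^1/∏(1,0,0,0,1,4)! = -1/24  (running 1/8)
⟨..|..⟩ = √(576/35)·(1/8) = +0.507093

+0.507093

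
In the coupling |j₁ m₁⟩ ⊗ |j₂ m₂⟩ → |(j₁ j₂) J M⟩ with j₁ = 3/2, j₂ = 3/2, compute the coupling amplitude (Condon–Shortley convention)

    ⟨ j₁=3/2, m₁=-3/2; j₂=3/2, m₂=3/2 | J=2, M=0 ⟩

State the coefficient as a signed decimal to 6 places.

triangle: 1!×2!×2!/6! = 4/720
(j±m)!: 0!×3!×3!×0!×2!×2! = 144
prefactor² = (2J+1)×Δ×N² = 4
  k=1: −1/(1!×0!×2!×2!×0!×0!) = -1/4
Σ = -1/4  ⇒  CG² = 4×(-1/4)² = 1/4
CG = −√(1/4) = -0.500000

-0.500000  (= −√(1/4))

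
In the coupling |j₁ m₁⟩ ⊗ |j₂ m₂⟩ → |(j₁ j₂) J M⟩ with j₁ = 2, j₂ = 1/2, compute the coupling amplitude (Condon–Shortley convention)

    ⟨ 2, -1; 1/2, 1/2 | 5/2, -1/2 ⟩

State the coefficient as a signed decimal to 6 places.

+0.632456

triangle: 0!×4!×1!/6! = 24/720
(j±m)!: 1!×3!×1!×0!×2!×3! = 72
prefactor² = (2J+1)×Δ×N² = 72/5
  k=0: +1/(0!×0!×3!×1!×1!×0!) = 1/6
Σ = 1/6  ⇒  CG² = 72/5×1/6² = 2/5
CG = +√(2/5) = +0.632456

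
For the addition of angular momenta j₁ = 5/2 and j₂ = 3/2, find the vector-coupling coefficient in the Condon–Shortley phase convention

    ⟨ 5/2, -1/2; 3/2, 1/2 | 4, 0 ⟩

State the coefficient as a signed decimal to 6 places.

+√(3/7) ≈ +0.654654

j₁+j₂−J=0  J+j₁−j₂=5  J−j₁+j₂=3  j₁+j₂+J+1=9
(j₁±m₁, j₂±m₂, J±M) = (2,3,2,1,4,4)
P² = 1728/7
sum k=0..0:
  [0] +1/24 = 1/24
S = 1/24
C² = P²·S² = 3/7 ; C = +0.654654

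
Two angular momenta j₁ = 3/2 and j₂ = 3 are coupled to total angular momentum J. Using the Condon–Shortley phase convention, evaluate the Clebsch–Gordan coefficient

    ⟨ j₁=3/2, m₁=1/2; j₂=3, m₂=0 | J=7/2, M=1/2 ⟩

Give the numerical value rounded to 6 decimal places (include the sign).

triangle: 1!*2!*5!/9! = 240/362880
(j±m)!: 2!*1!*3!*3!*4!*3! = 10368
prefactor² = (2J+1)*Δ*N² = 384/7
  k=0: +1/(0!*1!*1!*3!*1!*2!) = 1/12
  k=1: −1/(1!*0!*0!*2!*2!*3!) = -1/24
Σ = 1/24  ⇒  CG² = 384/7*1/24² = 2/21
CG = +√(2/21) = +0.308607

+0.308607  (= +√(2/21))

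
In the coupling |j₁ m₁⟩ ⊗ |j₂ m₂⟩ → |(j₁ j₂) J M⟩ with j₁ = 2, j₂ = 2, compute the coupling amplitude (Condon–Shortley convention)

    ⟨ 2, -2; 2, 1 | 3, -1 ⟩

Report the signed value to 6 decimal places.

-0.547723

triangle: 1!*3!*3!/8! = 36/40320
(j±m)!: 0!*4!*3!*1!*2!*4! = 6912
prefactor² = (2J+1)*Δ*N² = 216/5
  k=1: −1/(1!*0!*3!*2!*0!*1!) = -1/12
Σ = -1/12  ⇒  CG² = 216/5*(-1/12)² = 3/10
CG = −√(3/10) = -0.547723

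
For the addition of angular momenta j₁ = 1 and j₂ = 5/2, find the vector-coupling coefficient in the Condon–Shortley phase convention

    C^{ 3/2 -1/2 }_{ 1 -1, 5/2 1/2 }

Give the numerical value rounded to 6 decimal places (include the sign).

j₁+j₂−J=2  J+j₁−j₂=0  J−j₁+j₂=3  j₁+j₂+J+1=6
(j₁±m₁, j₂±m₂, J±M) = (0,2,3,2,1,2)
P² = 16/5
sum k=2..2:
  [2] +1/4 = 1/4
S = 1/4
C² = P²·S² = 1/5 ; C = +0.447214

+√(1/5) ≈ +0.447214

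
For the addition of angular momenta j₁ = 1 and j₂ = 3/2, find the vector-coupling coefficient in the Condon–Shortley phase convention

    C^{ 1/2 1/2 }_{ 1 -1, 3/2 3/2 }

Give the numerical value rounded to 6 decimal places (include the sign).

+0.707107

triangle: 2!·0!·1!/4! = 2/24
(j±m)!: 0!·2!·3!·0!·1!·0! = 12
prefactor² = (2J+1)·Δ·N² = 2
  k=2: +1/(2!·0!·0!·1!·0!·0!) = 1/2
Σ = 1/2  ⇒  CG² = 2·1/2² = 1/2
CG = +√(1/2) = +0.707107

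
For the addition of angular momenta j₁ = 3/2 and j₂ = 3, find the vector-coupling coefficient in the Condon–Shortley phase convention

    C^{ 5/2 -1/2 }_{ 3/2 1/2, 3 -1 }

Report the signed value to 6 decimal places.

√[6·2!1!4!/8! · 2!1!2!4!2!3!] = √(288/35)
  +(−1)^0/∏(0,2,1,2,0,2)! = 1/8  (running 1/8)
  +(−1)^1/∏(1,1,0,1,1,3)! = -1/6  (running -1/24)
⟨..|..⟩ = √(288/35)·(-1/24) = -0.119523

-0.119523  (= −√(1/70))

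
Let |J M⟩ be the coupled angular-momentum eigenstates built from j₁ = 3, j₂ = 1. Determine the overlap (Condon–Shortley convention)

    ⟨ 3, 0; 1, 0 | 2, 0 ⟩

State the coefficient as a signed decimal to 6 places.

j₁+j₂−J=2  J+j₁−j₂=4  J−j₁+j₂=0  j₁+j₂+J+1=7
(j₁±m₁, j₂±m₂, J±M) = (3,3,1,1,2,2)
P² = 48/7
sum k=1..1:
  [1] −1/4 = -1/4
S = -1/4
C² = P²·S² = 3/7 ; C = -0.654654

-0.654654  (= −√(3/7))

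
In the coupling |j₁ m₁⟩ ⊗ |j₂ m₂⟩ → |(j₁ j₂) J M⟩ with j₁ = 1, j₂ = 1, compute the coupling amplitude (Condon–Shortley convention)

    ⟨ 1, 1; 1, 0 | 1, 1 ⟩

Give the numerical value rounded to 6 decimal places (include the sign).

√[3·1!1!1!/4! · 2!0!1!1!2!0!] = √(1/2)
  +(−1)^0/∏(0,1,0,1,1,0)! = 1  (running 1)
⟨..|..⟩ = √(1/2)·(1) = +0.707107

+√(1/2) ≈ +0.707107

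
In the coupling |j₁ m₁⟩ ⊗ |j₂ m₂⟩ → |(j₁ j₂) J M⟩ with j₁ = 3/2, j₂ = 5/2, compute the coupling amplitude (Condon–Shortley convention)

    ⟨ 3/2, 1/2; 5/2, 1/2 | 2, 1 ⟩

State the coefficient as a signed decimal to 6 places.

triangle: 2!×1!×3!/7! = 12/5040
(j±m)!: 2!×1!×3!×2!×3!×1! = 144
prefactor² = (2J+1)×Δ×N² = 12/7
  k=0: +1/(0!×2!×1!×3!×0!×0!) = 1/12
  k=1: −1/(1!×1!×0!×2!×1!×1!) = -1/2
Σ = -5/12  ⇒  CG² = 12/7×(-5/12)² = 25/84
CG = −√(25/84) = -0.545545

−√(25/84) = -0.545545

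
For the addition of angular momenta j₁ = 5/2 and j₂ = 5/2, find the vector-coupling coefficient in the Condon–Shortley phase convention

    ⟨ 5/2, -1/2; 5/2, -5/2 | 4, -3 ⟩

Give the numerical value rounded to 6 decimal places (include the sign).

+√(1/2) ≈ +0.707107

j₁+j₂−J=1  J+j₁−j₂=4  J−j₁+j₂=4  j₁+j₂+J+1=10
(j₁±m₁, j₂±m₂, J±M) = (2,3,0,5,1,7)
P² = 10368
sum k=0..0:
  [0] +1/144 = 1/144
S = 1/144
C² = P²·S² = 1/2 ; C = +0.707107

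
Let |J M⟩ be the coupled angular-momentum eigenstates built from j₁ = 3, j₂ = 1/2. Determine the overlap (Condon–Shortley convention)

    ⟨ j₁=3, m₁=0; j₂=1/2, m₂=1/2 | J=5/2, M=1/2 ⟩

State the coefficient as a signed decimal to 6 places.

triangle: 1!·5!·0!/7! = 120/5040
(j±m)!: 3!·3!·1!·0!·3!·2! = 432
prefactor² = (2J+1)·Δ·N² = 432/7
  k=1: −1/(1!·0!·2!·0!·3!·0!) = -1/12
Σ = -1/12  ⇒  CG² = 432/7·(-1/12)² = 3/7
CG = −√(3/7) = -0.654654

-0.654654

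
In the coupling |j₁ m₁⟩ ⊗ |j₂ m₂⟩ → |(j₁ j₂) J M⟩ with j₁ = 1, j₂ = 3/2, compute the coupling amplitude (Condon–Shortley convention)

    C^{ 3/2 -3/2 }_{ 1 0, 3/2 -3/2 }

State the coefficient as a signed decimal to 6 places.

+0.774597

triangle: 1!*1!*2!/5! = 2/120
(j±m)!: 1!*1!*0!*3!*0!*3! = 36
prefactor² = (2J+1)*Δ*N² = 12/5
  k=0: +1/(0!*1!*1!*0!*0!*2!) = 1/2
Σ = 1/2  ⇒  CG² = 12/5*1/2² = 3/5
CG = +√(3/5) = +0.774597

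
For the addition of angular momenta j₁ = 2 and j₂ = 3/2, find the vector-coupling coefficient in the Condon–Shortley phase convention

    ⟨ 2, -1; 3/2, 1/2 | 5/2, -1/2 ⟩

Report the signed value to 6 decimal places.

triangle: 1!×3!×2!/7! = 12/5040
(j±m)!: 1!×3!×2!×1!×2!×3! = 144
prefactor² = (2J+1)×Δ×N² = 72/35
  k=0: +1/(0!×1!×3!×2!×0!×0!) = 1/12
  k=1: −1/(1!×0!×2!×1!×1!×1!) = -1/2
Σ = -5/12  ⇒  CG² = 72/35×(-5/12)² = 5/14
CG = −√(5/14) = -0.597614

-0.597614  (= −√(5/14))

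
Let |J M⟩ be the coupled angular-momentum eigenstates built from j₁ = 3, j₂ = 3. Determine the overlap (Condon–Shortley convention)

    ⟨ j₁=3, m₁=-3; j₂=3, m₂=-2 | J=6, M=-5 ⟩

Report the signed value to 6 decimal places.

j₁+j₂−J=0  J+j₁−j₂=6  J−j₁+j₂=6  j₁+j₂+J+1=13
(j₁±m₁, j₂±m₂, J±M) = (0,6,1,5,1,11)
P² = 3732480000
sum k=0..0:
  [0] +1/86400 = 1/86400
S = 1/86400
C² = P²·S² = 1/2 ; C = +0.707107

+0.707107  (= +√(1/2))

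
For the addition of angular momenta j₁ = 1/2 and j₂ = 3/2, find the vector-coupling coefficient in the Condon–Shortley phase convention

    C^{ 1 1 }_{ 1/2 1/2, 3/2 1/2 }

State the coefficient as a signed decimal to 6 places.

+√(1/4) = +0.500000

√[3·1!0!2!/4! · 1!0!2!1!2!0!] = √(1)
  +(−1)^0/∏(0,1,0,2,0,0)! = 1/2  (running 1/2)
⟨..|..⟩ = √(1)·(1/2) = +0.500000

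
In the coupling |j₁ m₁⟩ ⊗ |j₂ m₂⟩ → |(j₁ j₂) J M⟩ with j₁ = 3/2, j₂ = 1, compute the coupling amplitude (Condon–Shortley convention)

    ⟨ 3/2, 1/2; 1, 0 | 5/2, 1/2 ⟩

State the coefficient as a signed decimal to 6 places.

√[6·0!3!2!/6! · 2!1!1!1!3!2!] = √(12/5)
  +(−1)^0/∏(0,0,1,1,2,1)! = 1/2  (running 1/2)
⟨..|..⟩ = √(12/5)·(1/2) = +0.774597

+0.774597  (= +√(3/5))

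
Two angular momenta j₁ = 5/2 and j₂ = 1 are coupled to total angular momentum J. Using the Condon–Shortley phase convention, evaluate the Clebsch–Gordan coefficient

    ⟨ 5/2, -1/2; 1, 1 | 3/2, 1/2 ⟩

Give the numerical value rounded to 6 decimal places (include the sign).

+√(1/5) ≈ +0.447214

j₁+j₂−J=2  J+j₁−j₂=3  J−j₁+j₂=0  j₁+j₂+J+1=6
(j₁±m₁, j₂±m₂, J±M) = (2,3,2,0,2,1)
P² = 16/5
sum k=2..2:
  [2] +1/4 = 1/4
S = 1/4
C² = P²·S² = 1/5 ; C = +0.447214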